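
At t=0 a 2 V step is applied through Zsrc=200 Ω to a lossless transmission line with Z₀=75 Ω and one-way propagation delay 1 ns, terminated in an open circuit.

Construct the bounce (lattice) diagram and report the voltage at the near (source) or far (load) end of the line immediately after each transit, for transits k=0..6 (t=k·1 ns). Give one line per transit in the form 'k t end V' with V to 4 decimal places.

Γ_L=1.000000, Γ_S=0.454545; launch V₁=2·75/275=0.545455
k=0 src: V=0.5455
k=1 load: inc=0.545455, refl=0.545455·1.000000=0.5455; V=0.000000+0.545455+0.545455=1.0909
k=2 src: inc=0.545455, refl=0.545455·0.454545=0.2479; V=0.545455+0.545455+0.247934=1.3388
k=3 load: inc=0.247934, refl=0.247934·1.000000=0.2479; V=1.090909+0.247934+0.247934=1.5868
k=4 src: inc=0.247934, refl=0.247934·0.454545=0.1127; V=1.338843+0.247934+0.112697=1.6995
k=5 load: inc=0.112697, refl=0.112697·1.000000=0.1127; V=1.586777+0.112697+0.112697=1.8122
k=6 src: inc=0.112697, refl=0.112697·0.454545=0.0512; V=1.699474+0.112697+0.051226=1.8634

0 0 source 0.5455
1 1 load 1.0909
2 2 source 1.3388
3 3 load 1.5868
4 4 source 1.6995
5 5 load 1.8122
6 6 source 1.8634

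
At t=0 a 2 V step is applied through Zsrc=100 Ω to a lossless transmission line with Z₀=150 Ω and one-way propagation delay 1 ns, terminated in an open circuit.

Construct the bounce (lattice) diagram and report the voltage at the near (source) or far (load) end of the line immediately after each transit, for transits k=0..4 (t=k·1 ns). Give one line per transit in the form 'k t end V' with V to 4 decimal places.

Γ_L=1.000000, Γ_S=-0.200000; launch V₁=2·150/250=1.200000
k=0 src: V=1.2000
k=1 load: inc=1.200000, refl=1.200000·1.000000=1.2000; V=0.000000+1.200000+1.200000=2.4000
k=2 src: inc=1.200000, refl=1.200000·-0.200000=-0.2400; V=1.200000+1.200000+-0.240000=2.1600
k=3 load: inc=-0.240000, refl=-0.240000·1.000000=-0.2400; V=2.400000+-0.240000+-0.240000=1.9200
k=4 src: inc=-0.240000, refl=-0.240000·-0.200000=0.0480; V=2.160000+-0.240000+0.048000=1.9680

0 0 source 1.2000
1 1 load 2.4000
2 2 source 2.1600
3 3 load 1.9200
4 4 source 1.9680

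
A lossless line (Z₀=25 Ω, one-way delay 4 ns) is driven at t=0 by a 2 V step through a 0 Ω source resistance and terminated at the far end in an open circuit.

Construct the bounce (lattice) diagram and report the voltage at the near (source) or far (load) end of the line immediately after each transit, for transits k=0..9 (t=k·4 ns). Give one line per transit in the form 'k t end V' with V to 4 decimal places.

0 0 source 2.0000
1 4 load 4.0000
2 8 source 2.0000
3 12 load 0.0000
4 16 source 2.0000
5 20 load 4.0000
6 24 source 2.0000
7 28 load 0.0000
8 32 source 2.0000
9 36 load 4.0000

Γ_L=1.000000, Γ_S=-1.000000; launch V₁=2·25/25=2.000000
k=0 src: V=2.0000
k=1 load: inc=2.000000, refl=2.000000·1.000000=2.0000; V=0.000000+2.000000+2.000000=4.0000
k=2 src: inc=2.000000, refl=2.000000·-1.000000=-2.0000; V=2.000000+2.000000+-2.000000=2.0000
k=3 load: inc=-2.000000, refl=-2.000000·1.000000=-2.0000; V=4.000000+-2.000000+-2.000000=0.0000
k=4 src: inc=-2.000000, refl=-2.000000·-1.000000=2.0000; V=2.000000+-2.000000+2.000000=2.0000
k=5 load: inc=2.000000, refl=2.000000·1.000000=2.0000; V=0.000000+2.000000+2.000000=4.0000
k=6 src: inc=2.000000, refl=2.000000·-1.000000=-2.0000; V=2.000000+2.000000+-2.000000=2.0000
k=7 load: inc=-2.000000, refl=-2.000000·1.000000=-2.0000; V=4.000000+-2.000000+-2.000000=0.0000
k=8 src: inc=-2.000000, refl=-2.000000·-1.000000=2.0000; V=2.000000+-2.000000+2.000000=2.0000
k=9 load: inc=2.000000, refl=2.000000·1.000000=2.0000; V=0.000000+2.000000+2.000000=4.0000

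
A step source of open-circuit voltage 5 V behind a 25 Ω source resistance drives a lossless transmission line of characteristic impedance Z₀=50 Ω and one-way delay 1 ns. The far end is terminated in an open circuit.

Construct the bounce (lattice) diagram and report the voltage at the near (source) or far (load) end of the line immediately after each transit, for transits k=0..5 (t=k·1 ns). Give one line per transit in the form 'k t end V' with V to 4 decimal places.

Γ_L=1.000000, Γ_S=-0.333333; launch V₁=5·50/75=3.333333
k=0 src: V=3.3333
k=1 load: inc=3.333333, refl=3.333333·1.000000=3.3333; V=0.000000+3.333333+3.333333=6.6667
k=2 src: inc=3.333333, refl=3.333333·-0.333333=-1.1111; V=3.333333+3.333333+-1.111111=5.5556
k=3 load: inc=-1.111111, refl=-1.111111·1.000000=-1.1111; V=6.666667+-1.111111+-1.111111=4.4444
k=4 src: inc=-1.111111, refl=-1.111111·-0.333333=0.3704; V=5.555556+-1.111111+0.370370=4.8148
k=5 load: inc=0.370370, refl=0.370370·1.000000=0.3704; V=4.444444+0.370370+0.370370=5.1852

0 0 source 3.3333
1 1 load 6.6667
2 2 source 5.5556
3 3 load 4.4444
4 4 source 4.8148
5 5 load 5.1852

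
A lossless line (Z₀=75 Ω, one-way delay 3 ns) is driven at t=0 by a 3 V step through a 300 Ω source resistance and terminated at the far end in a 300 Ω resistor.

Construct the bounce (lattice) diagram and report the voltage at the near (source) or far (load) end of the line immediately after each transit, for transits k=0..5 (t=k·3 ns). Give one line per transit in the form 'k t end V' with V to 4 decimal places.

Γ_L=0.600000, Γ_S=0.600000; launch V₁=3·75/375=0.600000
k=0 src: V=0.6000
k=1 load: inc=0.600000, refl=0.600000·0.600000=0.3600; V=0.000000+0.600000+0.360000=0.9600
k=2 src: inc=0.360000, refl=0.360000·0.600000=0.2160; V=0.600000+0.360000+0.216000=1.1760
k=3 load: inc=0.216000, refl=0.216000·0.600000=0.1296; V=0.960000+0.216000+0.129600=1.3056
k=4 src: inc=0.129600, refl=0.129600·0.600000=0.0778; V=1.176000+0.129600+0.077760=1.3834
k=5 load: inc=0.077760, refl=0.077760·0.600000=0.0467; V=1.305600+0.077760+0.046656=1.4300

0 0 source 0.6000
1 3 load 0.9600
2 6 source 1.1760
3 9 load 1.3056
4 12 source 1.3834
5 15 load 1.4300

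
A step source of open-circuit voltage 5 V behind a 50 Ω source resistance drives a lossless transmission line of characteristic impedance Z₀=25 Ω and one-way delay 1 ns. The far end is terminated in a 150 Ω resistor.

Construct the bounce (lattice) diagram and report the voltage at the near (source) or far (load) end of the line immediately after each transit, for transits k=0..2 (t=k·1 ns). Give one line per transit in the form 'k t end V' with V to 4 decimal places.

0 0 source 1.6667
1 1 load 2.8571
2 2 source 3.2540

Γ_L=0.714286, Γ_S=0.333333; launch V₁=5·25/75=1.666667
k=0 src: V=1.6667
k=1 load: inc=1.666667, refl=1.666667·0.714286=1.1905; V=0.000000+1.666667+1.190476=2.8571
k=2 src: inc=1.190476, refl=1.190476·0.333333=0.3968; V=1.666667+1.190476+0.396825=3.2540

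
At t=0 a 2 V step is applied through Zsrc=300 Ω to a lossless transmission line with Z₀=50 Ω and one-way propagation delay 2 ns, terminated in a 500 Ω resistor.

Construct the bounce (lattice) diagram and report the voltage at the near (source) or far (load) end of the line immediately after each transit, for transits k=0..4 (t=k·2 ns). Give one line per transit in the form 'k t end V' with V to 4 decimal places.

0 0 source 0.2857
1 2 load 0.5195
2 4 source 0.6865
3 6 load 0.8231
4 8 source 0.9207

Γ_L=0.818182, Γ_S=0.714286; launch V₁=2·50/350=0.285714
k=0 src: V=0.2857
k=1 load: inc=0.285714, refl=0.285714·0.818182=0.2338; V=0.000000+0.285714+0.233766=0.5195
k=2 src: inc=0.233766, refl=0.233766·0.714286=0.1670; V=0.285714+0.233766+0.166976=0.6865
k=3 load: inc=0.166976, refl=0.166976·0.818182=0.1366; V=0.519481+0.166976+0.136617=0.8231
k=4 src: inc=0.136617, refl=0.136617·0.714286=0.0976; V=0.686456+0.136617+0.097583=0.9207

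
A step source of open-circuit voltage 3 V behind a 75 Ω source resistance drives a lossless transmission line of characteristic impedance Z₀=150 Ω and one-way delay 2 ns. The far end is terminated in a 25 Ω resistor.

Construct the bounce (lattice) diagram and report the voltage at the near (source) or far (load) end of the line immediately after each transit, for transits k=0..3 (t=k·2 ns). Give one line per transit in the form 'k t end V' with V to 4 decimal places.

0 0 source 2.0000
1 2 load 0.5714
2 4 source 1.0476
3 6 load 0.7075

Γ_L=-0.714286, Γ_S=-0.333333; launch V₁=3·150/225=2.000000
k=0 src: V=2.0000
k=1 load: inc=2.000000, refl=2.000000·-0.714286=-1.4286; V=0.000000+2.000000+-1.428571=0.5714
k=2 src: inc=-1.428571, refl=-1.428571·-0.333333=0.4762; V=2.000000+-1.428571+0.476190=1.0476
k=3 load: inc=0.476190, refl=0.476190·-0.714286=-0.3401; V=0.571429+0.476190+-0.340136=0.7075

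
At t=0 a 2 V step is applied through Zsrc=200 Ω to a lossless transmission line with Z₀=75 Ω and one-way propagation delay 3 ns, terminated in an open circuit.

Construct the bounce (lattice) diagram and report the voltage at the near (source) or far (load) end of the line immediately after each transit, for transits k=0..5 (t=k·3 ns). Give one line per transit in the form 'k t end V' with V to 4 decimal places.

Γ_L=1.000000, Γ_S=0.454545; launch V₁=2·75/275=0.545455
k=0 src: V=0.5455
k=1 load: inc=0.545455, refl=0.545455·1.000000=0.5455; V=0.000000+0.545455+0.545455=1.0909
k=2 src: inc=0.545455, refl=0.545455·0.454545=0.2479; V=0.545455+0.545455+0.247934=1.3388
k=3 load: inc=0.247934, refl=0.247934·1.000000=0.2479; V=1.090909+0.247934+0.247934=1.5868
k=4 src: inc=0.247934, refl=0.247934·0.454545=0.1127; V=1.338843+0.247934+0.112697=1.6995
k=5 load: inc=0.112697, refl=0.112697·1.000000=0.1127; V=1.586777+0.112697+0.112697=1.8122

0 0 source 0.5455
1 3 load 1.0909
2 6 source 1.3388
3 9 load 1.5868
4 12 source 1.6995
5 15 load 1.8122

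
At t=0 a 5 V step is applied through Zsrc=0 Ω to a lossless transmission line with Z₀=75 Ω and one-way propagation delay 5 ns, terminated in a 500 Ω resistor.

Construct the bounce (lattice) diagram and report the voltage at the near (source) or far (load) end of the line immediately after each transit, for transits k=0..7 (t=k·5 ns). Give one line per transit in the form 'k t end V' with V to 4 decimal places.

Γ_L=0.739130, Γ_S=-1.000000; launch V₁=5·75/75=5.000000
k=0 src: V=5.0000
k=1 load: inc=5.000000, refl=5.000000·0.739130=3.6957; V=0.000000+5.000000+3.695652=8.6957
k=2 src: inc=3.695652, refl=3.695652·-1.000000=-3.6957; V=5.000000+3.695652+-3.695652=5.0000
k=3 load: inc=-3.695652, refl=-3.695652·0.739130=-2.7316; V=8.695652+-3.695652+-2.731569=2.2684
k=4 src: inc=-2.731569, refl=-2.731569·-1.000000=2.7316; V=5.000000+-2.731569+2.731569=5.0000
k=5 load: inc=2.731569, refl=2.731569·0.739130=2.0190; V=2.268431+2.731569+2.018986=7.0190
k=6 src: inc=2.018986, refl=2.018986·-1.000000=-2.0190; V=5.000000+2.018986+-2.018986=5.0000
k=7 load: inc=-2.018986, refl=-2.018986·0.739130=-1.4923; V=7.018986+-2.018986+-1.492294=3.5077

0 0 source 5.0000
1 5 load 8.6957
2 10 source 5.0000
3 15 load 2.2684
4 20 source 5.0000
5 25 load 7.0190
6 30 source 5.0000
7 35 load 3.5077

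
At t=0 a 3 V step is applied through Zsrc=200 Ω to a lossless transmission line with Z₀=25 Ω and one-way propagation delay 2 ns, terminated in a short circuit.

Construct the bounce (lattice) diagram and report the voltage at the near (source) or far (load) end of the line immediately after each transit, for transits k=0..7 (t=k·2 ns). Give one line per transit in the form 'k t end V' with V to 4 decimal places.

0 0 source 0.3333
1 2 load 0.0000
2 4 source -0.2593
3 6 load 0.0000
4 8 source 0.2016
5 10 load 0.0000
6 12 source -0.1568
7 14 load 0.0000

Γ_L=-1.000000, Γ_S=0.777778; launch V₁=3·25/225=0.333333
k=0 src: V=0.3333
k=1 load: inc=0.333333, refl=0.333333·-1.000000=-0.3333; V=0.000000+0.333333+-0.333333=0.0000
k=2 src: inc=-0.333333, refl=-0.333333·0.777778=-0.2593; V=0.333333+-0.333333+-0.259259=-0.2593
k=3 load: inc=-0.259259, refl=-0.259259·-1.000000=0.2593; V=0.000000+-0.259259+0.259259=0.0000
k=4 src: inc=0.259259, refl=0.259259·0.777778=0.2016; V=-0.259259+0.259259+0.201646=0.2016
k=5 load: inc=0.201646, refl=0.201646·-1.000000=-0.2016; V=0.000000+0.201646+-0.201646=0.0000
k=6 src: inc=-0.201646, refl=-0.201646·0.777778=-0.1568; V=0.201646+-0.201646+-0.156836=-0.1568
k=7 load: inc=-0.156836, refl=-0.156836·-1.000000=0.1568; V=0.000000+-0.156836+0.156836=0.0000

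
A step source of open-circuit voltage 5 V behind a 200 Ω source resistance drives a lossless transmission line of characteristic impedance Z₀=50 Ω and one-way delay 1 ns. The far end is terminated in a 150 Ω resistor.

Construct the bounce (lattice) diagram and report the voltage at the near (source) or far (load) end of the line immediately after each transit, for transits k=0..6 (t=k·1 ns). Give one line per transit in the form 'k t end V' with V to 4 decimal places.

Γ_L=0.500000, Γ_S=0.600000; launch V₁=5·50/250=1.000000
k=0 src: V=1.0000
k=1 load: inc=1.000000, refl=1.000000·0.500000=0.5000; V=0.000000+1.000000+0.500000=1.5000
k=2 src: inc=0.500000, refl=0.500000·0.600000=0.3000; V=1.000000+0.500000+0.300000=1.8000
k=3 load: inc=0.300000, refl=0.300000·0.500000=0.1500; V=1.500000+0.300000+0.150000=1.9500
k=4 src: inc=0.150000, refl=0.150000·0.600000=0.0900; V=1.800000+0.150000+0.090000=2.0400
k=5 load: inc=0.090000, refl=0.090000·0.500000=0.0450; V=1.950000+0.090000+0.045000=2.0850
k=6 src: inc=0.045000, refl=0.045000·0.600000=0.0270; V=2.040000+0.045000+0.027000=2.1120

0 0 source 1.0000
1 1 load 1.5000
2 2 source 1.8000
3 3 load 1.9500
4 4 source 2.0400
5 5 load 2.0850
6 6 source 2.1120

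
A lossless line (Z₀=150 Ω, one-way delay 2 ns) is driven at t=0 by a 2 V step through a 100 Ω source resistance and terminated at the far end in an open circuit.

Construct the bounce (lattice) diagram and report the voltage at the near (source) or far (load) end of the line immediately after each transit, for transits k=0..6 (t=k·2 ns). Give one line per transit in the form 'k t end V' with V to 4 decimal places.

0 0 source 1.2000
1 2 load 2.4000
2 4 source 2.1600
3 6 load 1.9200
4 8 source 1.9680
5 10 load 2.0160
6 12 source 2.0064

Γ_L=1.000000, Γ_S=-0.200000; launch V₁=2·150/250=1.200000
k=0 src: V=1.2000
k=1 load: inc=1.200000, refl=1.200000·1.000000=1.2000; V=0.000000+1.200000+1.200000=2.4000
k=2 src: inc=1.200000, refl=1.200000·-0.200000=-0.2400; V=1.200000+1.200000+-0.240000=2.1600
k=3 load: inc=-0.240000, refl=-0.240000·1.000000=-0.2400; V=2.400000+-0.240000+-0.240000=1.9200
k=4 src: inc=-0.240000, refl=-0.240000·-0.200000=0.0480; V=2.160000+-0.240000+0.048000=1.9680
k=5 load: inc=0.048000, refl=0.048000·1.000000=0.0480; V=1.920000+0.048000+0.048000=2.0160
k=6 src: inc=0.048000, refl=0.048000·-0.200000=-0.0096; V=1.968000+0.048000+-0.009600=2.0064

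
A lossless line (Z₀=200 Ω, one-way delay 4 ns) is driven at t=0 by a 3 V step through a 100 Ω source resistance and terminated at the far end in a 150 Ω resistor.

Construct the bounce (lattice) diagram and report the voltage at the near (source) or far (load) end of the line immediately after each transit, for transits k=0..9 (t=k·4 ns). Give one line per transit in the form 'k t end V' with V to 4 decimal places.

0 0 source 2.0000
1 4 load 1.7143
2 8 source 1.8095
3 12 load 1.7959
4 16 source 1.8005
5 20 load 1.7998
6 24 source 1.8000
7 28 load 1.8000
8 32 source 1.8000
9 36 load 1.8000

Γ_L=-0.142857, Γ_S=-0.333333; launch V₁=3·200/300=2.000000
k=0 src: V=2.0000
k=1 load: inc=2.000000, refl=2.000000·-0.142857=-0.2857; V=0.000000+2.000000+-0.285714=1.7143
k=2 src: inc=-0.285714, refl=-0.285714·-0.333333=0.0952; V=2.000000+-0.285714+0.095238=1.8095
k=3 load: inc=0.095238, refl=0.095238·-0.142857=-0.0136; V=1.714286+0.095238+-0.013605=1.7959
k=4 src: inc=-0.013605, refl=-0.013605·-0.333333=0.0045; V=1.809524+-0.013605+0.004535=1.8005
k=5 load: inc=0.004535, refl=0.004535·-0.142857=-0.0006; V=1.795918+0.004535+-0.000648=1.7998
k=6 src: inc=-0.000648, refl=-0.000648·-0.333333=0.0002; V=1.800454+-0.000648+0.000216=1.8000
k=7 load: inc=0.000216, refl=0.000216·-0.142857=-0.0000; V=1.799806+0.000216+-0.000031=1.8000
k=8 src: inc=-0.000031, refl=-0.000031·-0.333333=0.0000; V=1.800022+-0.000031+0.000010=1.8000
k=9 load: inc=0.000010, refl=0.000010·-0.142857=-0.0000; V=1.799991+0.000010+-0.000001=1.8000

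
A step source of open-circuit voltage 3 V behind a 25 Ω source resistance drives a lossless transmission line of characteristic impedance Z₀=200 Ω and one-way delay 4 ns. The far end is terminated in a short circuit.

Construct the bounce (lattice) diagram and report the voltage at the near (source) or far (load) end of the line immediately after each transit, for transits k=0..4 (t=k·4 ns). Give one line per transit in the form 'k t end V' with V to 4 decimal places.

Γ_L=-1.000000, Γ_S=-0.777778; launch V₁=3·200/225=2.666667
k=0 src: V=2.6667
k=1 load: inc=2.666667, refl=2.666667·-1.000000=-2.6667; V=0.000000+2.666667+-2.666667=0.0000
k=2 src: inc=-2.666667, refl=-2.666667·-0.777778=2.0741; V=2.666667+-2.666667+2.074074=2.0741
k=3 load: inc=2.074074, refl=2.074074·-1.000000=-2.0741; V=0.000000+2.074074+-2.074074=0.0000
k=4 src: inc=-2.074074, refl=-2.074074·-0.777778=1.6132; V=2.074074+-2.074074+1.613169=1.6132

0 0 source 2.6667
1 4 load 0.0000
2 8 source 2.0741
3 12 load 0.0000
4 16 source 1.6132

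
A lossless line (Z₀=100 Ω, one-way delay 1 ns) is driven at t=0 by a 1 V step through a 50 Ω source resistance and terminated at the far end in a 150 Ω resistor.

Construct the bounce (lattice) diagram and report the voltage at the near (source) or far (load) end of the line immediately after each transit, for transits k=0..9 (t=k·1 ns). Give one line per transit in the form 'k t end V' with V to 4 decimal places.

0 0 source 0.6667
1 1 load 0.8000
2 2 source 0.7556
3 3 load 0.7467
4 4 source 0.7496
5 5 load 0.7502
6 6 source 0.7500
7 7 load 0.7500
8 8 source 0.7500
9 9 load 0.7500

Γ_L=0.200000, Γ_S=-0.333333; launch V₁=1·100/150=0.666667
k=0 src: V=0.6667
k=1 load: inc=0.666667, refl=0.666667·0.200000=0.1333; V=0.000000+0.666667+0.133333=0.8000
k=2 src: inc=0.133333, refl=0.133333·-0.333333=-0.0444; V=0.666667+0.133333+-0.044444=0.7556
k=3 load: inc=-0.044444, refl=-0.044444·0.200000=-0.0089; V=0.800000+-0.044444+-0.008889=0.7467
k=4 src: inc=-0.008889, refl=-0.008889·-0.333333=0.0030; V=0.755556+-0.008889+0.002963=0.7496
k=5 load: inc=0.002963, refl=0.002963·0.200000=0.0006; V=0.746667+0.002963+0.000593=0.7502
k=6 src: inc=0.000593, refl=0.000593·-0.333333=-0.0002; V=0.749630+0.000593+-0.000198=0.7500
k=7 load: inc=-0.000198, refl=-0.000198·0.200000=-0.0000; V=0.750222+-0.000198+-0.000040=0.7500
k=8 src: inc=-0.000040, refl=-0.000040·-0.333333=0.0000; V=0.750025+-0.000040+0.000013=0.7500
k=9 load: inc=0.000013, refl=0.000013·0.200000=0.0000; V=0.749985+0.000013+0.000003=0.7500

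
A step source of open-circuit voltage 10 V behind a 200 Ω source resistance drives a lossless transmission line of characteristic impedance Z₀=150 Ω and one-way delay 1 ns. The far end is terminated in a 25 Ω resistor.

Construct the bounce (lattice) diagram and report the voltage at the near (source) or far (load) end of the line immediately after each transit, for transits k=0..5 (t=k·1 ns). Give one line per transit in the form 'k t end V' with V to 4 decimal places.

0 0 source 4.2857
1 1 load 1.2245
2 2 source 0.7872
3 3 load 1.0995
4 4 source 1.1442
5 5 load 1.1123

Γ_L=-0.714286, Γ_S=0.142857; launch V₁=10·150/350=4.285714
k=0 src: V=4.2857
k=1 load: inc=4.285714, refl=4.285714·-0.714286=-3.0612; V=0.000000+4.285714+-3.061224=1.2245
k=2 src: inc=-3.061224, refl=-3.061224·0.142857=-0.4373; V=4.285714+-3.061224+-0.437318=0.7872
k=3 load: inc=-0.437318, refl=-0.437318·-0.714286=0.3124; V=1.224490+-0.437318+0.312370=1.0995
k=4 src: inc=0.312370, refl=0.312370·0.142857=0.0446; V=0.787172+0.312370+0.044624=1.1442
k=5 load: inc=0.044624, refl=0.044624·-0.714286=-0.0319; V=1.099542+0.044624+-0.031874=1.1123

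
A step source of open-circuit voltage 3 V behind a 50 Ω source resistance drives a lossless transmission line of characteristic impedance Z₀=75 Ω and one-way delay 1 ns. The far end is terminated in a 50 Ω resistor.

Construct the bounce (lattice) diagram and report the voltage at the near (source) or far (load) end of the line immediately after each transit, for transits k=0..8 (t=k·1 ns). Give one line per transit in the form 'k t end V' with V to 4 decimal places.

Γ_L=-0.200000, Γ_S=-0.200000; launch V₁=3·75/125=1.800000
k=0 src: V=1.8000
k=1 load: inc=1.800000, refl=1.800000·-0.200000=-0.3600; V=0.000000+1.800000+-0.360000=1.4400
k=2 src: inc=-0.360000, refl=-0.360000·-0.200000=0.0720; V=1.800000+-0.360000+0.072000=1.5120
k=3 load: inc=0.072000, refl=0.072000·-0.200000=-0.0144; V=1.440000+0.072000+-0.014400=1.4976
k=4 src: inc=-0.014400, refl=-0.014400·-0.200000=0.0029; V=1.512000+-0.014400+0.002880=1.5005
k=5 load: inc=0.002880, refl=0.002880·-0.200000=-0.0006; V=1.497600+0.002880+-0.000576=1.4999
k=6 src: inc=-0.000576, refl=-0.000576·-0.200000=0.0001; V=1.500480+-0.000576+0.000115=1.5000
k=7 load: inc=0.000115, refl=0.000115·-0.200000=-0.0000; V=1.499904+0.000115+-0.000023=1.5000
k=8 src: inc=-0.000023, refl=-0.000023·-0.200000=0.0000; V=1.500019+-0.000023+0.000005=1.5000

0 0 source 1.8000
1 1 load 1.4400
2 2 source 1.5120
3 3 load 1.4976
4 4 source 1.5005
5 5 load 1.4999
6 6 source 1.5000
7 7 load 1.5000
8 8 source 1.5000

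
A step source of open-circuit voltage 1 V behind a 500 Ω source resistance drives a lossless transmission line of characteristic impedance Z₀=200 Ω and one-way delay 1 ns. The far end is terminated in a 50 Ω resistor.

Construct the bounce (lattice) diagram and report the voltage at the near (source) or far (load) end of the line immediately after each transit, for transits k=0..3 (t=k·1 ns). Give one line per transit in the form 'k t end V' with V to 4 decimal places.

0 0 source 0.2857
1 1 load 0.1143
2 2 source 0.0408
3 3 load 0.0849

Γ_L=-0.600000, Γ_S=0.428571; launch V₁=1·200/700=0.285714
k=0 src: V=0.2857
k=1 load: inc=0.285714, refl=0.285714·-0.600000=-0.1714; V=0.000000+0.285714+-0.171429=0.1143
k=2 src: inc=-0.171429, refl=-0.171429·0.428571=-0.0735; V=0.285714+-0.171429+-0.073469=0.0408
k=3 load: inc=-0.073469, refl=-0.073469·-0.600000=0.0441; V=0.114286+-0.073469+0.044082=0.0849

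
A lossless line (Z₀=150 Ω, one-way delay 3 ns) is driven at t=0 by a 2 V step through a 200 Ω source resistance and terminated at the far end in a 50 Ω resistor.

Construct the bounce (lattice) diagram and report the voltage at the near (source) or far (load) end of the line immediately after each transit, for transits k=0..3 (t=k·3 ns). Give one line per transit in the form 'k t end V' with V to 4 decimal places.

Γ_L=-0.500000, Γ_S=0.142857; launch V₁=2·150/350=0.857143
k=0 src: V=0.8571
k=1 load: inc=0.857143, refl=0.857143·-0.500000=-0.4286; V=0.000000+0.857143+-0.428571=0.4286
k=2 src: inc=-0.428571, refl=-0.428571·0.142857=-0.0612; V=0.857143+-0.428571+-0.061224=0.3673
k=3 load: inc=-0.061224, refl=-0.061224·-0.500000=0.0306; V=0.428571+-0.061224+0.030612=0.3980

0 0 source 0.8571
1 3 load 0.4286
2 6 source 0.3673
3 9 load 0.3980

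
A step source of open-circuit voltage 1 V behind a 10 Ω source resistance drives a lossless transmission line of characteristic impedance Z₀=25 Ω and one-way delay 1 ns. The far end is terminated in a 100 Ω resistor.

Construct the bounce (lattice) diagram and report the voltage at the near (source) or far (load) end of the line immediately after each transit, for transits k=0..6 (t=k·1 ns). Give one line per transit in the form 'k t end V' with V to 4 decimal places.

Γ_L=0.600000, Γ_S=-0.428571; launch V₁=1·25/35=0.714286
k=0 src: V=0.7143
k=1 load: inc=0.714286, refl=0.714286·0.600000=0.4286; V=0.000000+0.714286+0.428571=1.1429
k=2 src: inc=0.428571, refl=0.428571·-0.428571=-0.1837; V=0.714286+0.428571+-0.183673=0.9592
k=3 load: inc=-0.183673, refl=-0.183673·0.600000=-0.1102; V=1.142857+-0.183673+-0.110204=0.8490
k=4 src: inc=-0.110204, refl=-0.110204·-0.428571=0.0472; V=0.959184+-0.110204+0.047230=0.8962
k=5 load: inc=0.047230, refl=0.047230·0.600000=0.0283; V=0.848980+0.047230+0.028338=0.9245
k=6 src: inc=0.028338, refl=0.028338·-0.428571=-0.0121; V=0.896210+0.028338+-0.012145=0.9124

0 0 source 0.7143
1 1 load 1.1429
2 2 source 0.9592
3 3 load 0.8490
4 4 source 0.8962
5 5 load 0.9245
6 6 source 0.9124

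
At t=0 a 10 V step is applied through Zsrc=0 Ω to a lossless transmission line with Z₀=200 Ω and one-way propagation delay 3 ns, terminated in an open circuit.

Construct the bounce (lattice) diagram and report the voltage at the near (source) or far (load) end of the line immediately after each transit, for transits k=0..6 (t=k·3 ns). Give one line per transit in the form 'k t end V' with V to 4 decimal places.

0 0 source 10.0000
1 3 load 20.0000
2 6 source 10.0000
3 9 load 0.0000
4 12 source 10.0000
5 15 load 20.0000
6 18 source 10.0000

Γ_L=1.000000, Γ_S=-1.000000; launch V₁=10·200/200=10.000000
k=0 src: V=10.0000
k=1 load: inc=10.000000, refl=10.000000·1.000000=10.0000; V=0.000000+10.000000+10.000000=20.0000
k=2 src: inc=10.000000, refl=10.000000·-1.000000=-10.0000; V=10.000000+10.000000+-10.000000=10.0000
k=3 load: inc=-10.000000, refl=-10.000000·1.000000=-10.0000; V=20.000000+-10.000000+-10.000000=0.0000
k=4 src: inc=-10.000000, refl=-10.000000·-1.000000=10.0000; V=10.000000+-10.000000+10.000000=10.0000
k=5 load: inc=10.000000, refl=10.000000·1.000000=10.0000; V=0.000000+10.000000+10.000000=20.0000
k=6 src: inc=10.000000, refl=10.000000·-1.000000=-10.0000; V=10.000000+10.000000+-10.000000=10.0000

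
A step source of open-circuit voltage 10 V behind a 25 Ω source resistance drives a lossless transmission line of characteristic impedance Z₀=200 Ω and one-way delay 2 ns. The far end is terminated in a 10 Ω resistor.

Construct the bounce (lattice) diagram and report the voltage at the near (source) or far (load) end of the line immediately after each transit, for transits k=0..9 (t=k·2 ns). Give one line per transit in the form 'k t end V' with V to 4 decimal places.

Γ_L=-0.904762, Γ_S=-0.777778; launch V₁=10·200/225=8.888889
k=0 src: V=8.8889
k=1 load: inc=8.888889, refl=8.888889·-0.904762=-8.0423; V=0.000000+8.888889+-8.042328=0.8466
k=2 src: inc=-8.042328, refl=-8.042328·-0.777778=6.2551; V=8.888889+-8.042328+6.255144=7.1017
k=3 load: inc=6.255144, refl=6.255144·-0.904762=-5.6594; V=0.846561+6.255144+-5.659416=1.4423
k=4 src: inc=-5.659416, refl=-5.659416·-0.777778=4.4018; V=7.101705+-5.659416+4.401768=5.8441
k=5 load: inc=4.401768, refl=4.401768·-0.904762=-3.9826; V=1.442289+4.401768+-3.982552=1.8615
k=6 src: inc=-3.982552, refl=-3.982552·-0.777778=3.0975; V=5.844057+-3.982552+3.097540=4.9590
k=7 load: inc=3.097540, refl=3.097540·-0.904762=-2.8025; V=1.861505+3.097540+-2.802537=2.1565
k=8 src: inc=-2.802537, refl=-2.802537·-0.777778=2.1798; V=4.959045+-2.802537+2.179751=4.3363
k=9 load: inc=2.179751, refl=2.179751·-0.904762=-1.9722; V=2.156509+2.179751+-1.972155=2.3641

0 0 source 8.8889
1 2 load 0.8466
2 4 source 7.1017
3 6 load 1.4423
4 8 source 5.8441
5 10 load 1.8615
6 12 source 4.9590
7 14 load 2.1565
8 16 source 4.3363
9 18 load 2.3641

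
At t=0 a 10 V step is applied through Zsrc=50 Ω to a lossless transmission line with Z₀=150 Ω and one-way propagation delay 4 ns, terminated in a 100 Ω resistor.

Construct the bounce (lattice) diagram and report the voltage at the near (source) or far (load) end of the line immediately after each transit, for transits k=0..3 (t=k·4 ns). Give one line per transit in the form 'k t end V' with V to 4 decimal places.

Γ_L=-0.200000, Γ_S=-0.500000; launch V₁=10·150/200=7.500000
k=0 src: V=7.5000
k=1 load: inc=7.500000, refl=7.500000·-0.200000=-1.5000; V=0.000000+7.500000+-1.500000=6.0000
k=2 src: inc=-1.500000, refl=-1.500000·-0.500000=0.7500; V=7.500000+-1.500000+0.750000=6.7500
k=3 load: inc=0.750000, refl=0.750000·-0.200000=-0.1500; V=6.000000+0.750000+-0.150000=6.6000

0 0 source 7.5000
1 4 load 6.0000
2 8 source 6.7500
3 12 load 6.6000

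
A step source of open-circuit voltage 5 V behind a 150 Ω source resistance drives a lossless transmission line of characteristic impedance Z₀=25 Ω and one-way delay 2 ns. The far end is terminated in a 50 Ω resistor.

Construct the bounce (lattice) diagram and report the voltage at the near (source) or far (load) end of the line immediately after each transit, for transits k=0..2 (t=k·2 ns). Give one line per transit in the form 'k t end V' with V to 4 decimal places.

0 0 source 0.7143
1 2 load 0.9524
2 4 source 1.1224

Γ_L=0.333333, Γ_S=0.714286; launch V₁=5·25/175=0.714286
k=0 src: V=0.7143
k=1 load: inc=0.714286, refl=0.714286·0.333333=0.2381; V=0.000000+0.714286+0.238095=0.9524
k=2 src: inc=0.238095, refl=0.238095·0.714286=0.1701; V=0.714286+0.238095+0.170068=1.1224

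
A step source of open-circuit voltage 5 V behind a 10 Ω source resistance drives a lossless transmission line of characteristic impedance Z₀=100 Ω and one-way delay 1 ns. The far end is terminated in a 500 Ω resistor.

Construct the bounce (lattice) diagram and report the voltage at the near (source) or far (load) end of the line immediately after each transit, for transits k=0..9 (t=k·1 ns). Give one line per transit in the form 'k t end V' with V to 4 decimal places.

Γ_L=0.666667, Γ_S=-0.818182; launch V₁=5·100/110=4.545455
k=0 src: V=4.5455
k=1 load: inc=4.545455, refl=4.545455·0.666667=3.0303; V=0.000000+4.545455+3.030303=7.5758
k=2 src: inc=3.030303, refl=3.030303·-0.818182=-2.4793; V=4.545455+3.030303+-2.479339=5.0964
k=3 load: inc=-2.479339, refl=-2.479339·0.666667=-1.6529; V=7.575758+-2.479339+-1.652893=3.4435
k=4 src: inc=-1.652893, refl=-1.652893·-0.818182=1.3524; V=5.096419+-1.652893+1.352367=4.7959
k=5 load: inc=1.352367, refl=1.352367·0.666667=0.9016; V=3.443526+1.352367+0.901578=5.6975
k=6 src: inc=0.901578, refl=0.901578·-0.818182=-0.7377; V=4.795893+0.901578+-0.737655=4.9598
k=7 load: inc=-0.737655, refl=-0.737655·0.666667=-0.4918; V=5.697471+-0.737655+-0.491770=4.4680
k=8 src: inc=-0.491770, refl=-0.491770·-0.818182=0.4024; V=4.959816+-0.491770+0.402357=4.8704
k=9 load: inc=0.402357, refl=0.402357·0.666667=0.2682; V=4.468046+0.402357+0.268238=5.1386

0 0 source 4.5455
1 1 load 7.5758
2 2 source 5.0964
3 3 load 3.4435
4 4 source 4.7959
5 5 load 5.6975
6 6 source 4.9598
7 7 load 4.4680
8 8 source 4.8704
9 9 load 5.1386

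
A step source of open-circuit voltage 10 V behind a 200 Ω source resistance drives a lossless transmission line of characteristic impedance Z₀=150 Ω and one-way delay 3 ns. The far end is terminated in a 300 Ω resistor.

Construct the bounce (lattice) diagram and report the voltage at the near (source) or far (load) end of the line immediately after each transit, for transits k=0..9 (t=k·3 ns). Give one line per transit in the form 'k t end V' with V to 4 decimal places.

Γ_L=0.333333, Γ_S=0.142857; launch V₁=10·150/350=4.285714
k=0 src: V=4.2857
k=1 load: inc=4.285714, refl=4.285714·0.333333=1.4286; V=0.000000+4.285714+1.428571=5.7143
k=2 src: inc=1.428571, refl=1.428571·0.142857=0.2041; V=4.285714+1.428571+0.204082=5.9184
k=3 load: inc=0.204082, refl=0.204082·0.333333=0.0680; V=5.714286+0.204082+0.068027=5.9864
k=4 src: inc=0.068027, refl=0.068027·0.142857=0.0097; V=5.918367+0.068027+0.009718=5.9961
k=5 load: inc=0.009718, refl=0.009718·0.333333=0.0032; V=5.986395+0.009718+0.003239=5.9994
k=6 src: inc=0.003239, refl=0.003239·0.142857=0.0005; V=5.996113+0.003239+0.000463=5.9998
k=7 load: inc=0.000463, refl=0.000463·0.333333=0.0002; V=5.999352+0.000463+0.000154=6.0000
k=8 src: inc=0.000154, refl=0.000154·0.142857=0.0000; V=5.999815+0.000154+0.000022=6.0000
k=9 load: inc=0.000022, refl=0.000022·0.333333=0.0000; V=5.999969+0.000022+0.000007=6.0000

0 0 source 4.2857
1 3 load 5.7143
2 6 source 5.9184
3 9 load 5.9864
4 12 source 5.9961
5 15 load 5.9994
6 18 source 5.9998
7 21 load 6.0000
8 24 source 6.0000
9 27 load 6.0000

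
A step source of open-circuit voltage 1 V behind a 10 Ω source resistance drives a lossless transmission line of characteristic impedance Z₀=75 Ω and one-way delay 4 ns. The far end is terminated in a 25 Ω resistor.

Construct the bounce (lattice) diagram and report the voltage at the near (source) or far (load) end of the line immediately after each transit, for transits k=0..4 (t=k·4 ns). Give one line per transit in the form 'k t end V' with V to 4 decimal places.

Γ_L=-0.500000, Γ_S=-0.764706; launch V₁=1·75/85=0.882353
k=0 src: V=0.8824
k=1 load: inc=0.882353, refl=0.882353·-0.500000=-0.4412; V=0.000000+0.882353+-0.441176=0.4412
k=2 src: inc=-0.441176, refl=-0.441176·-0.764706=0.3374; V=0.882353+-0.441176+0.337370=0.7785
k=3 load: inc=0.337370, refl=0.337370·-0.500000=-0.1687; V=0.441176+0.337370+-0.168685=0.6099
k=4 src: inc=-0.168685, refl=-0.168685·-0.764706=0.1290; V=0.778547+-0.168685+0.128995=0.7389

0 0 source 0.8824
1 4 load 0.4412
2 8 source 0.7785
3 12 load 0.6099
4 16 source 0.7389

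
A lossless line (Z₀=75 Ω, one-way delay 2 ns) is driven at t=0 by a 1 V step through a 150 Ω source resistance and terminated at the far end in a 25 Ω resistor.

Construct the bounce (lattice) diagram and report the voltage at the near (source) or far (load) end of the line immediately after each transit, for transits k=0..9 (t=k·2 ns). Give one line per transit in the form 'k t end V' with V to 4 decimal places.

Γ_L=-0.500000, Γ_S=0.333333; launch V₁=1·75/225=0.333333
k=0 src: V=0.3333
k=1 load: inc=0.333333, refl=0.333333·-0.500000=-0.1667; V=0.000000+0.333333+-0.166667=0.1667
k=2 src: inc=-0.166667, refl=-0.166667·0.333333=-0.0556; V=0.333333+-0.166667+-0.055556=0.1111
k=3 load: inc=-0.055556, refl=-0.055556·-0.500000=0.0278; V=0.166667+-0.055556+0.027778=0.1389
k=4 src: inc=0.027778, refl=0.027778·0.333333=0.0093; V=0.111111+0.027778+0.009259=0.1481
k=5 load: inc=0.009259, refl=0.009259·-0.500000=-0.0046; V=0.138889+0.009259+-0.004630=0.1435
k=6 src: inc=-0.004630, refl=-0.004630·0.333333=-0.0015; V=0.148148+-0.004630+-0.001543=0.1420
k=7 load: inc=-0.001543, refl=-0.001543·-0.500000=0.0008; V=0.143519+-0.001543+0.000772=0.1427
k=8 src: inc=0.000772, refl=0.000772·0.333333=0.0003; V=0.141975+0.000772+0.000257=0.1430
k=9 load: inc=0.000257, refl=0.000257·-0.500000=-0.0001; V=0.142747+0.000257+-0.000129=0.1429

0 0 source 0.3333
1 2 load 0.1667
2 4 source 0.1111
3 6 load 0.1389
4 8 source 0.1481
5 10 load 0.1435
6 12 source 0.1420
7 14 load 0.1427
8 16 source 0.1430
9 18 load 0.1429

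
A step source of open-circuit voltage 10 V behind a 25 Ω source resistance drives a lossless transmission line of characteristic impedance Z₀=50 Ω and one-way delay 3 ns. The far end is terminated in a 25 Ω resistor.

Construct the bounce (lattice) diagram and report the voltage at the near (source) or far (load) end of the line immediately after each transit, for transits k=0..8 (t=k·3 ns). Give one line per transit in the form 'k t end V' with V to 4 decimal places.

Γ_L=-0.333333, Γ_S=-0.333333; launch V₁=10·50/75=6.666667
k=0 src: V=6.6667
k=1 load: inc=6.666667, refl=6.666667·-0.333333=-2.2222; V=0.000000+6.666667+-2.222222=4.4444
k=2 src: inc=-2.222222, refl=-2.222222·-0.333333=0.7407; V=6.666667+-2.222222+0.740741=5.1852
k=3 load: inc=0.740741, refl=0.740741·-0.333333=-0.2469; V=4.444444+0.740741+-0.246914=4.9383
k=4 src: inc=-0.246914, refl=-0.246914·-0.333333=0.0823; V=5.185185+-0.246914+0.082305=5.0206
k=5 load: inc=0.082305, refl=0.082305·-0.333333=-0.0274; V=4.938272+0.082305+-0.027435=4.9931
k=6 src: inc=-0.027435, refl=-0.027435·-0.333333=0.0091; V=5.020576+-0.027435+0.009145=5.0023
k=7 load: inc=0.009145, refl=0.009145·-0.333333=-0.0030; V=4.993141+0.009145+-0.003048=4.9992
k=8 src: inc=-0.003048, refl=-0.003048·-0.333333=0.0010; V=5.002286+-0.003048+0.001016=5.0003

0 0 source 6.6667
1 3 load 4.4444
2 6 source 5.1852
3 9 load 4.9383
4 12 source 5.0206
5 15 load 4.9931
6 18 source 5.0023
7 21 load 4.9992
8 24 source 5.0003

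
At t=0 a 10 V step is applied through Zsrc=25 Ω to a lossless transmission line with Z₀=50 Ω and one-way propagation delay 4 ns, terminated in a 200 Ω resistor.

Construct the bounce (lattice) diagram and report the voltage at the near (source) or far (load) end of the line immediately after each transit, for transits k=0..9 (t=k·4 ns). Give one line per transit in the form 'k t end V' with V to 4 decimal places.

Γ_L=0.600000, Γ_S=-0.333333; launch V₁=10·50/75=6.666667
k=0 src: V=6.6667
k=1 load: inc=6.666667, refl=6.666667·0.600000=4.0000; V=0.000000+6.666667+4.000000=10.6667
k=2 src: inc=4.000000, refl=4.000000·-0.333333=-1.3333; V=6.666667+4.000000+-1.333333=9.3333
k=3 load: inc=-1.333333, refl=-1.333333·0.600000=-0.8000; V=10.666667+-1.333333+-0.800000=8.5333
k=4 src: inc=-0.800000, refl=-0.800000·-0.333333=0.2667; V=9.333333+-0.800000+0.266667=8.8000
k=5 load: inc=0.266667, refl=0.266667·0.600000=0.1600; V=8.533333+0.266667+0.160000=8.9600
k=6 src: inc=0.160000, refl=0.160000·-0.333333=-0.0533; V=8.800000+0.160000+-0.053333=8.9067
k=7 load: inc=-0.053333, refl=-0.053333·0.600000=-0.0320; V=8.960000+-0.053333+-0.032000=8.8747
k=8 src: inc=-0.032000, refl=-0.032000·-0.333333=0.0107; V=8.906667+-0.032000+0.010667=8.8853
k=9 load: inc=0.010667, refl=0.010667·0.600000=0.0064; V=8.874667+0.010667+0.006400=8.8917

0 0 source 6.6667
1 4 load 10.6667
2 8 source 9.3333
3 12 load 8.5333
4 16 source 8.8000
5 20 load 8.9600
6 24 source 8.9067
7 28 load 8.8747
8 32 source 8.8853
9 36 load 8.8917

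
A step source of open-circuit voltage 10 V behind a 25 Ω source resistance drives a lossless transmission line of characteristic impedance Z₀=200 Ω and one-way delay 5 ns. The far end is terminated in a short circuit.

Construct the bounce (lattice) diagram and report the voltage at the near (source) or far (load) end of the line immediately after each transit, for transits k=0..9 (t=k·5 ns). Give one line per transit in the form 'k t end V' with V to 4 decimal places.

Γ_L=-1.000000, Γ_S=-0.777778; launch V₁=10·200/225=8.888889
k=0 src: V=8.8889
k=1 load: inc=8.888889, refl=8.888889·-1.000000=-8.8889; V=0.000000+8.888889+-8.888889=0.0000
k=2 src: inc=-8.888889, refl=-8.888889·-0.777778=6.9136; V=8.888889+-8.888889+6.913580=6.9136
k=3 load: inc=6.913580, refl=6.913580·-1.000000=-6.9136; V=0.000000+6.913580+-6.913580=0.0000
k=4 src: inc=-6.913580, refl=-6.913580·-0.777778=5.3772; V=6.913580+-6.913580+5.377229=5.3772
k=5 load: inc=5.377229, refl=5.377229·-1.000000=-5.3772; V=0.000000+5.377229+-5.377229=0.0000
k=6 src: inc=-5.377229, refl=-5.377229·-0.777778=4.1823; V=5.377229+-5.377229+4.182289=4.1823
k=7 load: inc=4.182289, refl=4.182289·-1.000000=-4.1823; V=0.000000+4.182289+-4.182289=0.0000
k=8 src: inc=-4.182289, refl=-4.182289·-0.777778=3.2529; V=4.182289+-4.182289+3.252892=3.2529
k=9 load: inc=3.252892, refl=3.252892·-1.000000=-3.2529; V=0.000000+3.252892+-3.252892=0.0000

0 0 source 8.8889
1 5 load 0.0000
2 10 source 6.9136
3 15 load 0.0000
4 20 source 5.3772
5 25 load 0.0000
6 30 source 4.1823
7 35 load 0.0000
8 40 source 3.2529
9 45 load 0.0000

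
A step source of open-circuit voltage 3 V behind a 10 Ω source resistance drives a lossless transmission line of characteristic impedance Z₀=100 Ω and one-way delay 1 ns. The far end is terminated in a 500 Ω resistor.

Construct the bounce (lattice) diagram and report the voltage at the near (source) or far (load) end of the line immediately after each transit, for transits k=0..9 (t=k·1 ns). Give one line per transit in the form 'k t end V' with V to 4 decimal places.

Γ_L=0.666667, Γ_S=-0.818182; launch V₁=3·100/110=2.727273
k=0 src: V=2.7273
k=1 load: inc=2.727273, refl=2.727273·0.666667=1.8182; V=0.000000+2.727273+1.818182=4.5455
k=2 src: inc=1.818182, refl=1.818182·-0.818182=-1.4876; V=2.727273+1.818182+-1.487603=3.0579
k=3 load: inc=-1.487603, refl=-1.487603·0.666667=-0.9917; V=4.545455+-1.487603+-0.991736=2.0661
k=4 src: inc=-0.991736, refl=-0.991736·-0.818182=0.8114; V=3.057851+-0.991736+0.811420=2.8775
k=5 load: inc=0.811420, refl=0.811420·0.666667=0.5409; V=2.066116+0.811420+0.540947=3.4185
k=6 src: inc=0.540947, refl=0.540947·-0.818182=-0.4426; V=2.877536+0.540947+-0.442593=2.9759
k=7 load: inc=-0.442593, refl=-0.442593·0.666667=-0.2951; V=3.418482+-0.442593+-0.295062=2.6808
k=8 src: inc=-0.295062, refl=-0.295062·-0.818182=0.2414; V=2.975890+-0.295062+0.241414=2.9222
k=9 load: inc=0.241414, refl=0.241414·0.666667=0.1609; V=2.680828+0.241414+0.160943=3.0832

0 0 source 2.7273
1 1 load 4.5455
2 2 source 3.0579
3 3 load 2.0661
4 4 source 2.8775
5 5 load 3.4185
6 6 source 2.9759
7 7 load 2.6808
8 8 source 2.9222
9 9 load 3.0832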